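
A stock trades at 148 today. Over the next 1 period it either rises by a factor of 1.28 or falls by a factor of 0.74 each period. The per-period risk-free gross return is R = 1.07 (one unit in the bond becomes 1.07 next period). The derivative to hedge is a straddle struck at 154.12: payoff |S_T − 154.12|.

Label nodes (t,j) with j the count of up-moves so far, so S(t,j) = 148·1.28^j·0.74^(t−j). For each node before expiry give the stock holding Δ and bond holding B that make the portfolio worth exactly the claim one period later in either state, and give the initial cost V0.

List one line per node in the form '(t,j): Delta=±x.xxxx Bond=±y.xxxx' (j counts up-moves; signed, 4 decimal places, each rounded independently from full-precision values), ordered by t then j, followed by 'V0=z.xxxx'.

Under the risk-neutral measure, an up-move has probability p* = (R−d)/(u−d) = 0.6111 and values discount at R = 1.07.
Payoff layer (t=1): V(1,0)=44.6000, V(1,1)=35.3200
(0,0): S=148.0000. Δ = (V_up−V_dn)/(S_up−S_dn) = (35.3200−44.6000)/(189.4400−109.5200) = -0.1161. V = [p*·35.3200 + (1−p*)·44.6000]/1.07 = 36.3821. B = V − Δ·S = 53.5673.
Root portfolio cost Δ·148+B reproduces V0=36.3821.

(0,0): Delta=-0.1161 Bond=53.5673
V0=36.3821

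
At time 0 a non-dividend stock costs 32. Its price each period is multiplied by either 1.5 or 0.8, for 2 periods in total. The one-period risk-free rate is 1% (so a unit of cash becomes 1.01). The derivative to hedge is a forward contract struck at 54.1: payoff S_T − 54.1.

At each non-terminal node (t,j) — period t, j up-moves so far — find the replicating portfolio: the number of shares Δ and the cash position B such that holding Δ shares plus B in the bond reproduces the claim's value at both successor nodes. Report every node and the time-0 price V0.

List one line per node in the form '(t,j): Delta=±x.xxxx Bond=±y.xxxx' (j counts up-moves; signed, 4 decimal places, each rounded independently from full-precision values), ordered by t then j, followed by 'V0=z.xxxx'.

Risk-neutral probability p* = (R−d)/(u−d) = (1.01−0.8)/(1.5−0.8) = 0.3000.
Payoff layer (t=2): V(2,0)=-33.6200, V(2,1)=-15.7000, V(2,2)=17.9000
(1,0): S=25.6000. Δ = (V_up−V_dn)/(S_up−S_dn) = (-15.7000−-33.6200)/(38.4000−20.4800) = 1.0000. V = [p*·-15.7000 + (1−p*)·-33.6200]/1.01 = -27.9644. B = V − Δ·S = -53.5644.
(1,1): S=48.0000. Δ = (V_up−V_dn)/(S_up−S_dn) = (17.9000−-15.7000)/(72.0000−38.4000) = 1.0000. V = [p*·17.9000 + (1−p*)·-15.7000]/1.01 = -5.5644. B = V − Δ·S = -53.5644.
(0,0): S=32.0000. Δ = (V_up−V_dn)/(S_up−S_dn) = (-5.5644−-27.9644)/(48.0000−25.6000) = 1.0000. V = [p*·-5.5644 + (1−p*)·-27.9644]/1.01 = -21.0340. B = V − Δ·S = -53.0340.
Each (Δ,B) replicates both successor values, so the strategy is self-financing and V0 is arbitrage-free.

(0,0): Delta=1.0000 Bond=-53.0340
(1,0): Delta=1.0000 Bond=-53.5644
(1,1): Delta=1.0000 Bond=-53.5644
V0=-21.0340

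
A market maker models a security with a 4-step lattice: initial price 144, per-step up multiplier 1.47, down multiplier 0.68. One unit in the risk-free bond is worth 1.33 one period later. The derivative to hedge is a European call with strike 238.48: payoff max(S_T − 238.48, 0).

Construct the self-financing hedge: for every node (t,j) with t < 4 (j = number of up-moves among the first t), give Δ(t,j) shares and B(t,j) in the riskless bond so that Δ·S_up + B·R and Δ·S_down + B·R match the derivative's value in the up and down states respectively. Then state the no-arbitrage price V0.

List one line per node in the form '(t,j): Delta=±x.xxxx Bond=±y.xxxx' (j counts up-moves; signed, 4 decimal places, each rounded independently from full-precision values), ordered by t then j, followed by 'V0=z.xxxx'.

Under the risk-neutral measure, an up-move has probability p* = (R−d)/(u−d) = 0.8228 and values discount at R = 1.33.
At expiry t=4: V(4,0)=0.0000, V(4,1)=0.0000, V(4,2)=0.0000, V(4,3)=72.5651, V(4,4)=433.9264
Node (3,0) S=45.2782: V=(p*·0.0000+(1−p*)·0.0000)/1.33=0.0000; Δ=(0.0000−0.0000)/(66.5590−30.7892)=0.0000; B=V−Δ·S=0.0000
Node (3,1) S=97.8808: V=(p*·0.0000+(1−p*)·0.0000)/1.33=0.0000; Δ=(0.0000−0.0000)/(143.8848−66.5590)=0.0000; B=V−Δ·S=0.0000
Node (3,2) S=211.5953: V=(p*·72.5651+(1−p*)·0.0000)/1.33=44.8913; Δ=(72.5651−0.0000)/(311.0451−143.8848)=0.4341; B=V−Δ·S=-46.9633
Node (3,3) S=457.4193: V=(p*·433.9264+(1−p*)·72.5651)/1.33=278.1110; Δ=(433.9264−72.5651)/(672.4064−311.0451)=1.0000; B=V−Δ·S=-179.3083
Node (2,0) S=66.5856: V=(p*·0.0000+(1−p*)·0.0000)/1.33=0.0000; Δ=(0.0000−0.0000)/(97.8808−45.2782)=0.0000; B=V−Δ·S=0.0000
Node (2,1) S=143.9424: V=(p*·44.8913+(1−p*)·0.0000)/1.33=27.7714; Δ=(44.8913−0.0000)/(211.5953−97.8808)=0.3948; B=V−Δ·S=-29.0531
Node (2,2) S=311.1696: V=(p*·278.1110+(1−p*)·44.8913)/1.33=178.0308; Δ=(278.1110−44.8913)/(457.4193−211.5953)=0.9487; B=V−Δ·S=-117.1840
Node (1,0) S=97.9200: V=(p*·27.7714+(1−p*)·0.0000)/1.33=17.1803; Δ=(27.7714−0.0000)/(143.9424−66.5856)=0.3590; B=V−Δ·S=-17.9733
Node (1,1) S=211.6800: V=(p*·178.0308+(1−p*)·27.7714)/1.33=113.8365; Δ=(178.0308−27.7714)/(311.1696−143.9424)=0.8985; B=V−Δ·S=-76.3653
Node (0,0) S=144.0000: V=(p*·113.8365+(1−p*)·17.1803)/1.33=72.7125; Δ=(113.8365−17.1803)/(211.6800−97.9200)=0.8496; B=V−Δ·S=-49.6371
The time-0 hedge costs 72.7125, which is the no-arbitrage price.

(0,0): Delta=0.8496 Bond=-49.6371
(1,0): Delta=0.3590 Bond=-17.9733
(1,1): Delta=0.8985 Bond=-76.3653
(2,0): Delta=0.0000 Bond=0.0000
(2,1): Delta=0.3948 Bond=-29.0531
(2,2): Delta=0.9487 Bond=-117.1840
(3,0): Delta=0.0000 Bond=0.0000
(3,1): Delta=0.0000 Bond=0.0000
(3,2): Delta=0.4341 Bond=-46.9633
(3,3): Delta=1.0000 Bond=-179.3083
V0=72.7125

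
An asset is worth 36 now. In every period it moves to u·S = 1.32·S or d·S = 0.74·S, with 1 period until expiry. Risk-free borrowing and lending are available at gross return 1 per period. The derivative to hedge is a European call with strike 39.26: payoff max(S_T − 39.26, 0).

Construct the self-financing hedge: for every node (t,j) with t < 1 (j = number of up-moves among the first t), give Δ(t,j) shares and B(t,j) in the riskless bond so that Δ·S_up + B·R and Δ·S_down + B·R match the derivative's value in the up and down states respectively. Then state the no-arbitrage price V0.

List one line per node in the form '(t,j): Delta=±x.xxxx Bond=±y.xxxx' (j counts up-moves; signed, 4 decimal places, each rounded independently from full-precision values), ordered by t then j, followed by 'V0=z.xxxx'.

No-arbitrage ⇒ martingale measure with p* = (R−d)/(u−d) = 0.4483.
At expiry t=1: V(1,0)=0.0000, V(1,1)=8.2600
(0,0): S=36.0000. Δ = (V_up−V_dn)/(S_up−S_dn) = (8.2600−0.0000)/(47.5200−26.6400) = 0.3956. V = [p*·8.2600 + (1−p*)·0.0000]/1 = 3.7028. B = V − Δ·S = -10.5386.
Each (Δ,B) replicates both successor values, so the strategy is self-financing and V0 is arbitrage-free.

(0,0): Delta=0.3956 Bond=-10.5386
V0=3.7028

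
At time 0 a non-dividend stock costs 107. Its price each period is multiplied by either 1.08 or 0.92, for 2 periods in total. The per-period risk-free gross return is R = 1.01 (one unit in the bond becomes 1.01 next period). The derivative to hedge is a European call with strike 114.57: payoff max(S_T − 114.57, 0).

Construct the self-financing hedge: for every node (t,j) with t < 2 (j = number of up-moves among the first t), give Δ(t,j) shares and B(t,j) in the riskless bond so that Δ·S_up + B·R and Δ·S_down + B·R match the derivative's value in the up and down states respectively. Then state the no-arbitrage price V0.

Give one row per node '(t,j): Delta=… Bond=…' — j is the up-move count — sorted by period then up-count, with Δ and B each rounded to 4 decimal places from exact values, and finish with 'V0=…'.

Since d<R<u, set p* = (R−d)/(u−d) = 0.5625; price each node as the discounted p*-expectation of its children.
At expiry t=2: V(2,0)=0.0000, V(2,1)=0.0000, V(2,2)=10.2348
Node (1,0) S=98.4400: V=(p*·0.0000+(1−p*)·0.0000)/1.01=0.0000; Δ=(0.0000−0.0000)/(106.3152−90.5648)=0.0000; B=V−Δ·S=0.0000
Node (1,1) S=115.5600: V=(p*·10.2348+(1−p*)·0.0000)/1.01=5.7001; Δ=(10.2348−0.0000)/(124.8048−106.3152)=0.5535; B=V−Δ·S=-58.2674
Node (0,0) S=107.0000: V=(p*·5.7001+(1−p*)·0.0000)/1.01=3.1745; Δ=(5.7001−0.0000)/(115.5600−98.4400)=0.3329; B=V−Δ·S=-32.4509
Self-financing check: at every node Δ·S+B equals the discounted successor values.

(0,0): Delta=0.3329 Bond=-32.4509
(1,0): Delta=0.0000 Bond=0.0000
(1,1): Delta=0.5535 Bond=-58.2674
V0=3.1745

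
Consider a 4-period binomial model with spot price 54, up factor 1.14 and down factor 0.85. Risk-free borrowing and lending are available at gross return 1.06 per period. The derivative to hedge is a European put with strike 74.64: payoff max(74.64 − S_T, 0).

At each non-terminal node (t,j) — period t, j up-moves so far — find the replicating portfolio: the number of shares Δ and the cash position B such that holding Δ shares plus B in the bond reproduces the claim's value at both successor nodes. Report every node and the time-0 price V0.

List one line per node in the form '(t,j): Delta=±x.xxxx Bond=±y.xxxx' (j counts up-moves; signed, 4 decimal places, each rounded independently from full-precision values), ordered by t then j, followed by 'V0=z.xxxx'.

(0,0): Delta=-0.6628 Bond=44.5195
(1,0): Delta=-1.0000 Bond=62.6692
(1,1): Delta=-0.5670 Bond=41.2941
(2,0): Delta=-1.0000 Bond=66.4293
(2,1): Delta=-1.0000 Bond=66.4293
(2,2): Delta=-0.4440 Bond=35.1403
(3,0): Delta=-1.0000 Bond=70.4151
(3,1): Delta=-1.0000 Bond=70.4151
(3,2): Delta=-1.0000 Bond=70.4151
(3,3): Delta=-0.2861 Bond=24.6140
V0=8.7295

Since d<R<u, set p* = (R−d)/(u−d) = 0.7241; price each node as the discounted p*-expectation of its children.
At expiry t=4: V(4,0)=46.4517, V(4,1)=36.8345, V(4,2)=23.9361, V(4,3)=6.6371, V(4,4)=0.0000
(3,0): S=33.1627. Δ = (V_up−V_dn)/(S_up−S_dn) = (36.8345−46.4517)/(37.8055−28.1883) = -1.0000. V = [p*·36.8345 + (1−p*)·46.4517]/1.06 = 37.2523. B = V − Δ·S = 70.4151.
(3,1): S=44.4771. Δ = (V_up−V_dn)/(S_up−S_dn) = (23.9361−36.8345)/(50.7039−37.8055) = -1.0000. V = [p*·23.9361 + (1−p*)·36.8345]/1.06 = 25.9380. B = V − Δ·S = 70.4151.
(3,2): S=59.6516. Δ = (V_up−V_dn)/(S_up−S_dn) = (6.6371−23.9361)/(68.0029−50.7039) = -1.0000. V = [p*·6.6371 + (1−p*)·23.9361]/1.06 = 10.7635. B = V − Δ·S = 70.4151.
(3,3): S=80.0034. Δ = (V_up−V_dn)/(S_up−S_dn) = (0.0000−6.6371)/(91.2038−68.0029) = -0.2861. V = [p*·0.0000 + (1−p*)·6.6371]/1.06 = 1.7273. B = V − Δ·S = 24.6140.
(2,0): S=39.0150. Δ = (V_up−V_dn)/(S_up−S_dn) = (25.9380−37.2523)/(44.4771−33.1627) = -1.0000. V = [p*·25.9380 + (1−p*)·37.2523]/1.06 = 27.4143. B = V − Δ·S = 66.4293.
(2,1): S=52.3260. Δ = (V_up−V_dn)/(S_up−S_dn) = (10.7635−25.9380)/(59.6516−44.4771) = -1.0000. V = [p*·10.7635 + (1−p*)·25.9380]/1.06 = 14.1033. B = V − Δ·S = 66.4293.
(2,2): S=70.1784. Δ = (V_up−V_dn)/(S_up−S_dn) = (1.7273−10.7635)/(80.0034−59.6516) = -0.4440. V = [p*·1.7273 + (1−p*)·10.7635]/1.06 = 3.9812. B = V − Δ·S = 35.1403.
(1,0): S=45.9000. Δ = (V_up−V_dn)/(S_up−S_dn) = (14.1033−27.4143)/(52.3260−39.0150) = -1.0000. V = [p*·14.1033 + (1−p*)·27.4143]/1.06 = 16.7692. B = V − Δ·S = 62.6692.
(1,1): S=61.5600. Δ = (V_up−V_dn)/(S_up−S_dn) = (3.9812−14.1033)/(70.1784−52.3260) = -0.5670. V = [p*·3.9812 + (1−p*)·14.1033]/1.06 = 6.3901. B = V − Δ·S = 41.2941.
(0,0): S=54.0000. Δ = (V_up−V_dn)/(S_up−S_dn) = (6.3901−16.7692)/(61.5600−45.9000) = -0.6628. V = [p*·6.3901 + (1−p*)·16.7692]/1.06 = 8.7295. B = V − Δ·S = 44.5195.
Check: Δ(0,0)·S0 + B(0,0) = 8.7295 = V0.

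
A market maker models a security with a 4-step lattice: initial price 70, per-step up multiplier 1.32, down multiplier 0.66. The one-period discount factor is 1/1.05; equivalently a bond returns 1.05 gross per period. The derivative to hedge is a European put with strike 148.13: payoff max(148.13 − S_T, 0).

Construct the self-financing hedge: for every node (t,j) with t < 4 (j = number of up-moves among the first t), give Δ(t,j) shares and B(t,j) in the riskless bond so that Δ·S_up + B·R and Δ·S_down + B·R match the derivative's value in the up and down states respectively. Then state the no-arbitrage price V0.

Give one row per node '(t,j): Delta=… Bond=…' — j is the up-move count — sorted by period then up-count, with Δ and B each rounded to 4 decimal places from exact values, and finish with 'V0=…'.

(0,0): Delta=-0.7516 Bond=110.9373
(1,0): Delta=-1.0000 Bond=127.9603
(1,1): Delta=-0.6656 Bond=108.5392
(2,0): Delta=-1.0000 Bond=134.3583
(2,1): Delta=-1.0000 Bond=134.3583
(2,2): Delta=-0.5499 Bond=99.8486
(3,0): Delta=-1.0000 Bond=141.0762
(3,1): Delta=-1.0000 Bond=141.0762
(3,2): Delta=-1.0000 Bond=141.0762
(3,3): Delta=-0.3941 Bond=79.7552
V0=58.3253

Under the risk-neutral measure, an up-move has probability p* = (R−d)/(u−d) = 0.5909 and values discount at R = 1.05.
Payoff layer (t=4): V(4,0)=134.8477, V(4,1)=121.5654, V(4,2)=95.0007, V(4,3)=41.8715, V(4,4)=0.0000
  t=3,j=0: stock 20.1247 → up 26.5646 (V=121.5654), down 13.2823 (V=134.8477). Price 120.9515; hedge Δ=-1.0000, bond B=141.0762.
  t=3,j=1: stock 40.2494 → up 53.1293 (V=95.0007), down 26.5646 (V=121.5654). Price 100.8268; hedge Δ=-1.0000, bond B=141.0762.
  t=3,j=2: stock 80.4989 → up 106.2585 (V=41.8715), down 53.1293 (V=95.0007). Price 60.5773; hedge Δ=-1.0000, bond B=141.0762.
  t=3,j=3: stock 160.9978 → up 212.5170 (V=0.0000), down 106.2585 (V=41.8715). Price 16.3136; hedge Δ=-0.3941, bond B=79.7552.
  t=2,j=0: stock 30.4920 → up 40.2494 (V=100.8268), down 20.1247 (V=120.9515). Price 103.8663; hedge Δ=-1.0000, bond B=134.3583.
  t=2,j=1: stock 60.9840 → up 80.4989 (V=60.5773), down 40.2494 (V=100.8268). Price 73.3743; hedge Δ=-1.0000, bond B=134.3583.
  t=2,j=2: stock 121.9680 → up 160.9978 (V=16.3136), down 80.4989 (V=60.5773). Price 32.7823; hedge Δ=-0.5499, bond B=99.8486.
  t=1,j=0: stock 46.2000 → up 60.9840 (V=73.3743), down 30.4920 (V=103.8663). Price 81.7603; hedge Δ=-1.0000, bond B=127.9603.
  t=1,j=1: stock 92.4000 → up 121.9680 (V=32.7823), down 60.9840 (V=73.3743). Price 47.0363; hedge Δ=-0.6656, bond B=108.5392.
  t=0,j=0: stock 70.0000 → up 92.4000 (V=47.0363), down 46.2000 (V=81.7603). Price 58.3253; hedge Δ=-0.7516, bond B=110.9373.
Root portfolio cost Δ·70+B reproduces V0=58.3253.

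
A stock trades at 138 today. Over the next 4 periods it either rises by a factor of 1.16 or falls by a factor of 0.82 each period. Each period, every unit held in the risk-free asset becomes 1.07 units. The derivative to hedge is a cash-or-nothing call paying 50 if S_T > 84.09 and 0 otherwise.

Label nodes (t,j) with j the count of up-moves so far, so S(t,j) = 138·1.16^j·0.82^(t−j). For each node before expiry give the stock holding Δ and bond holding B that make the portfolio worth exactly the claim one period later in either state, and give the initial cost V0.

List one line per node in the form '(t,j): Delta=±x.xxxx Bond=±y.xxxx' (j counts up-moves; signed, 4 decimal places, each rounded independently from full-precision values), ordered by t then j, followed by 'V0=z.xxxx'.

(0,0): Delta=0.0161 Bond=35.7309
(1,0): Delta=0.0795 Bond=31.0577
(1,1): Delta=0.0000 Bond=40.8149
(2,0): Delta=0.3921 Bond=4.2312
(2,1): Delta=0.0000 Bond=43.6719
(2,2): Delta=0.0000 Bond=43.6719
(3,0): Delta=1.9327 Bond=-112.6993
(3,1): Delta=0.0000 Bond=46.7290
(3,2): Delta=0.0000 Bond=46.7290
(3,3): Delta=0.0000 Bond=46.7290
V0=37.9575

No-arbitrage ⇒ martingale measure with p* = (R−d)/(u−d) = 0.7353.
At expiry t=4: V(4,0)=0.0000, V(4,1)=50.0000, V(4,2)=50.0000, V(4,3)=50.0000, V(4,4)=50.0000
  t=3,j=0: stock 76.0888 → up 88.2630 (V=50.0000), down 62.3928 (V=0.0000). Price 34.3595; hedge Δ=1.9327, bond B=-112.6993.
  t=3,j=1: stock 107.6378 → up 124.8598 (V=50.0000), down 88.2630 (V=50.0000). Price 46.7290; hedge Δ=0.0000, bond B=46.7290.
  t=3,j=2: stock 152.2681 → up 176.6310 (V=50.0000), down 124.8598 (V=50.0000). Price 46.7290; hedge Δ=0.0000, bond B=46.7290.
  t=3,j=3: stock 215.4036 → up 249.8682 (V=50.0000), down 176.6310 (V=50.0000). Price 46.7290; hedge Δ=0.0000, bond B=46.7290.
  t=2,j=0: stock 92.7912 → up 107.6378 (V=46.7290), down 76.0888 (V=34.3595). Price 40.6119; hedge Δ=0.3921, bond B=4.2312.
  t=2,j=1: stock 131.2656 → up 152.2681 (V=46.7290), down 107.6378 (V=46.7290). Price 43.6719; hedge Δ=0.0000, bond B=43.6719.
  t=2,j=2: stock 185.6928 → up 215.4036 (V=46.7290), down 152.2681 (V=46.7290). Price 43.6719; hedge Δ=0.0000, bond B=43.6719.
  t=1,j=0: stock 113.1600 → up 131.2656 (V=43.6719), down 92.7912 (V=40.6119). Price 40.0579; hedge Δ=0.0795, bond B=31.0577.
  t=1,j=1: stock 160.0800 → up 185.6928 (V=43.6719), down 131.2656 (V=43.6719). Price 40.8149; hedge Δ=0.0000, bond B=40.8149.
  t=0,j=0: stock 138.0000 → up 160.0800 (V=40.8149), down 113.1600 (V=40.0579). Price 37.9575; hedge Δ=0.0161, bond B=35.7309.
The time-0 hedge costs 37.9575, which is the no-arbitrage price.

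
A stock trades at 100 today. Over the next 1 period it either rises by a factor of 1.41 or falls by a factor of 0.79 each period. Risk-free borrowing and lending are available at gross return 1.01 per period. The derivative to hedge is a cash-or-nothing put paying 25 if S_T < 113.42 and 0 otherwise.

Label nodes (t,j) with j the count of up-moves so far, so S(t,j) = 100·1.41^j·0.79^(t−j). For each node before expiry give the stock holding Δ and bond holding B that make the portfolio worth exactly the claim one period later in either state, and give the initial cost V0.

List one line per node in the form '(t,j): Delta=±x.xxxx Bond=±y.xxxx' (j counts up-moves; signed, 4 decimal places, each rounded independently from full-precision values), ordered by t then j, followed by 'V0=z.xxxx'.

Risk-neutral probability p* = (R−d)/(u−d) = (1.01−0.79)/(1.41−0.79) = 0.3548.
At expiry t=1: V(1,0)=25.0000, V(1,1)=0.0000
(0,0): S=100.0000. Δ = (V_up−V_dn)/(S_up−S_dn) = (0.0000−25.0000)/(141.0000−79.0000) = -0.4032. V = [p*·0.0000 + (1−p*)·25.0000]/1.01 = 15.9693. B = V − Δ·S = 56.2919.
Check: Δ(0,0)·S0 + B(0,0) = 15.9693 = V0.

(0,0): Delta=-0.4032 Bond=56.2919
V0=15.9693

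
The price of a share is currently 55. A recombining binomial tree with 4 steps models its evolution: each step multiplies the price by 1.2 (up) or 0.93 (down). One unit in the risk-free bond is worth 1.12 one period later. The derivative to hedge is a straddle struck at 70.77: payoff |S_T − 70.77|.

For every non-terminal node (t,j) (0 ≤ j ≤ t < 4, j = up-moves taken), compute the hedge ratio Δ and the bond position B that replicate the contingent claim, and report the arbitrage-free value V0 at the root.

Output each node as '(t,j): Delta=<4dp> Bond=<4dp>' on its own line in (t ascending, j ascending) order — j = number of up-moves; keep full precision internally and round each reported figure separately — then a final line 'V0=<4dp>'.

(0,0): Delta=0.6006 Bond=-20.3201
(1,0): Delta=0.0072 Bond=7.5956
(1,1): Delta=0.7942 Bond=-35.5392
(2,0): Delta=-1.0000 Bond=56.4174
(2,1): Delta=0.3358 Bond=-11.6658
(2,2): Delta=0.9438 Bond=-51.6515
(3,0): Delta=-1.0000 Bond=63.1875
(3,1): Delta=-1.0000 Bond=63.1875
(3,2): Delta=0.7717 Bond=-45.1723
(3,3): Delta=1.0000 Bond=-63.1875
V0=12.7128

The replicating-portfolio and risk-neutral prices coincide; use p* = (1.12−0.93)/(1.2−0.93) = 0.7037 for the latter.
Terminal values V(4,·): V(4,0)=29.6271, V(4,1)=17.6824, V(4,2)=2.2699, V(4,3)=17.6172, V(4,4)=43.2780
(3,0): S=44.2396. Δ = (V_up−V_dn)/(S_up−S_dn) = (17.6824−29.6271)/(53.0876−41.1429) = -1.0000. V = [p*·17.6824 + (1−p*)·29.6271]/1.12 = 18.9479. B = V − Δ·S = 63.1875.
(3,1): S=57.0834. Δ = (V_up−V_dn)/(S_up−S_dn) = (2.2699−17.6824)/(68.5001−53.0876) = -1.0000. V = [p*·2.2699 + (1−p*)·17.6824]/1.12 = 6.1041. B = V − Δ·S = 63.1875.
(3,2): S=73.6560. Δ = (V_up−V_dn)/(S_up−S_dn) = (17.6172−2.2699)/(88.3872−68.5001) = 0.7717. V = [p*·17.6172 + (1−p*)·2.2699]/1.12 = 11.6695. B = V − Δ·S = -45.1723.
(3,3): S=95.0400. Δ = (V_up−V_dn)/(S_up−S_dn) = (43.2780−17.6172)/(114.0480−88.3872) = 1.0000. V = [p*·43.2780 + (1−p*)·17.6172]/1.12 = 31.8525. B = V − Δ·S = -63.1875.
(2,0): S=47.5695. Δ = (V_up−V_dn)/(S_up−S_dn) = (6.1041−18.9479)/(57.0834−44.2396) = -1.0000. V = [p*·6.1041 + (1−p*)·18.9479]/1.12 = 8.8479. B = V − Δ·S = 56.4174.
(2,1): S=61.3800. Δ = (V_up−V_dn)/(S_up−S_dn) = (11.6695−6.1041)/(73.6560−57.0834) = 0.3358. V = [p*·11.6695 + (1−p*)·6.1041]/1.12 = 8.9469. B = V − Δ·S = -11.6658.
(2,2): S=79.2000. Δ = (V_up−V_dn)/(S_up−S_dn) = (31.8525−11.6695)/(95.0400−73.6560) = 0.9438. V = [p*·31.8525 + (1−p*)·11.6695]/1.12 = 23.1003. B = V − Δ·S = -51.6515.
(1,0): S=51.1500. Δ = (V_up−V_dn)/(S_up−S_dn) = (8.9469−8.8479)/(61.3800−47.5695) = 0.0072. V = [p*·8.9469 + (1−p*)·8.8479]/1.12 = 7.9621. B = V − Δ·S = 7.5956.
(1,1): S=66.0000. Δ = (V_up−V_dn)/(S_up−S_dn) = (23.1003−8.9469)/(79.2000−61.3800) = 0.7942. V = [p*·23.1003 + (1−p*)·8.9469]/1.12 = 16.8810. B = V − Δ·S = -35.5392.
(0,0): S=55.0000. Δ = (V_up−V_dn)/(S_up−S_dn) = (16.8810−7.9621)/(66.0000−51.1500) = 0.6006. V = [p*·16.8810 + (1−p*)·7.9621]/1.12 = 12.7128. B = V − Δ·S = -20.3201.
Each (Δ,B) replicates both successor values, so the strategy is self-financing and V0 is arbitrage-free.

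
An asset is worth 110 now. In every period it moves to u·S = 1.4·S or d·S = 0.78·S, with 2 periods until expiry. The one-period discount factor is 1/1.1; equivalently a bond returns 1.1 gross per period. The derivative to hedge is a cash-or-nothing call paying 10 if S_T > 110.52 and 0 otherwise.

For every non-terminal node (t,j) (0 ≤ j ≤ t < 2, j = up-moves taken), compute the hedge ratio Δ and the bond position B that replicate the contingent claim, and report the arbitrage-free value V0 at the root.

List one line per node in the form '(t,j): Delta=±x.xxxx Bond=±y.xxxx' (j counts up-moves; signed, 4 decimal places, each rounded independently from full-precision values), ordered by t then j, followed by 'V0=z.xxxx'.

The replicating-portfolio and risk-neutral prices coincide; use p* = (1.1−0.78)/(1.4−0.78) = 0.5161 for the latter.
Terminal payoffs: V(2,0)=0.0000, V(2,1)=10.0000, V(2,2)=10.0000
Node (1,0) S=85.8000: V=(p*·10.0000+(1−p*)·0.0000)/1.1=4.6921; Δ=(10.0000−0.0000)/(120.1200−66.9240)=0.1880; B=V−Δ·S=-11.4370
Node (1,1) S=154.0000: V=(p*·10.0000+(1−p*)·10.0000)/1.1=9.0909; Δ=(10.0000−10.0000)/(215.6000−120.1200)=0.0000; B=V−Δ·S=9.0909
Node (0,0) S=110.0000: V=(p*·9.0909+(1−p*)·4.6921)/1.1=6.3295; Δ=(9.0909−4.6921)/(154.0000−85.8000)=0.0645; B=V−Δ·S=-0.7654
The time-0 hedge costs 6.3295, which is the no-arbitrage price.

(0,0): Delta=0.0645 Bond=-0.7654
(1,0): Delta=0.1880 Bond=-11.4370
(1,1): Delta=0.0000 Bond=9.0909
V0=6.3295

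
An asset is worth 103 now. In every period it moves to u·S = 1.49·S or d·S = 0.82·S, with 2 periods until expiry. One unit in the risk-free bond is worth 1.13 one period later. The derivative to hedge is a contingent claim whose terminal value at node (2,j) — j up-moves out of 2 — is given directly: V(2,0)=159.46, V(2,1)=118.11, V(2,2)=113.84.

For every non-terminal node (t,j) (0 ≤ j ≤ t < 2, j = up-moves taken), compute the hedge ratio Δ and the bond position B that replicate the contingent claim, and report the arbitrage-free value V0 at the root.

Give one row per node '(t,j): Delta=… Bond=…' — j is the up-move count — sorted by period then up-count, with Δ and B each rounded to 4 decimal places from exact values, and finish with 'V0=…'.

(0,0): Delta=-0.3102 Bond=133.0864
(1,0): Delta=-0.7307 Bond=185.9004
(1,1): Delta=-0.0415 Bond=109.1469
V0=101.1308

Since d<R<u, set p* = (R−d)/(u−d) = 0.4627; price each node as the discounted p*-expectation of its children.
Terminal values V(2,·): V(2,0)=159.4600, V(2,1)=118.1100, V(2,2)=113.8400
Node (1,0) S=84.4600: V=(p*·118.1100+(1−p*)·159.4600)/1.13=124.1840; Δ=(118.1100−159.4600)/(125.8454−69.2572)=-0.7307; B=V−Δ·S=185.9004
Node (1,1) S=153.4700: V=(p*·113.8400+(1−p*)·118.1100)/1.13=102.7737; Δ=(113.8400−118.1100)/(228.6703−125.8454)=-0.0415; B=V−Δ·S=109.1469
Node (0,0) S=103.0000: V=(p*·102.7737+(1−p*)·124.1840)/1.13=101.1308; Δ=(102.7737−124.1840)/(153.4700−84.4600)=-0.3102; B=V−Δ·S=133.0864
Each (Δ,B) replicates both successor values, so the strategy is self-financing and V0 is arbitrage-free.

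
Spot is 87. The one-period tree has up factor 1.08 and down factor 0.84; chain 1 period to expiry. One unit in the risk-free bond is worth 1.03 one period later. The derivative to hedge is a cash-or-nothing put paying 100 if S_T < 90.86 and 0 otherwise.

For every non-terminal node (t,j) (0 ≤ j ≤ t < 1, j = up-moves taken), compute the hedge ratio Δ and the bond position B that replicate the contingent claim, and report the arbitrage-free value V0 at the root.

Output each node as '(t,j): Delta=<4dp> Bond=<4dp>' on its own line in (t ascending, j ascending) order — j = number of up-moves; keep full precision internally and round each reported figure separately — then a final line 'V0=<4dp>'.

(0,0): Delta=-4.7893 Bond=436.8932
V0=20.2265

Under the risk-neutral measure, an up-move has probability p* = (R−d)/(u−d) = 0.7917 and values discount at R = 1.03.
Terminal values V(1,·): V(1,0)=100.0000, V(1,1)=0.0000
Node (0,0) S=87.0000: V=(p*·0.0000+(1−p*)·100.0000)/1.03=20.2265; Δ=(0.0000−100.0000)/(93.9600−73.0800)=-4.7893; B=V−Δ·S=436.8932
Self-financing check: at every node Δ·S+B equals the discounted successor values.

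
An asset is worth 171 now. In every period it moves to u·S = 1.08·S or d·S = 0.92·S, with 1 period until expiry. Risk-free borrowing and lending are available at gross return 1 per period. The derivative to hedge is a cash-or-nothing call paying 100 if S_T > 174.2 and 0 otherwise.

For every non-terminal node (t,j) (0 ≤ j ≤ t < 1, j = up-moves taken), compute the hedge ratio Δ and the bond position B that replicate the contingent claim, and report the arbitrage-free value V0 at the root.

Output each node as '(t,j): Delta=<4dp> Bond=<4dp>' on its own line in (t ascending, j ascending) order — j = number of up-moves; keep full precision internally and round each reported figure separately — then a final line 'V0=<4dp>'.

No-arbitrage ⇒ martingale measure with p* = (R−d)/(u−d) = 0.5000.
Terminal payoffs: V(1,0)=0.0000, V(1,1)=100.0000
  t=0,j=0: stock 171.0000 → up 184.6800 (V=100.0000), down 157.3200 (V=0.0000). Price 50.0000; hedge Δ=3.6550, bond B=-575.0000.
Self-financing check: at every node Δ·S+B equals the discounted successor values.

(0,0): Delta=3.6550 Bond=-575.0000
V0=50.0000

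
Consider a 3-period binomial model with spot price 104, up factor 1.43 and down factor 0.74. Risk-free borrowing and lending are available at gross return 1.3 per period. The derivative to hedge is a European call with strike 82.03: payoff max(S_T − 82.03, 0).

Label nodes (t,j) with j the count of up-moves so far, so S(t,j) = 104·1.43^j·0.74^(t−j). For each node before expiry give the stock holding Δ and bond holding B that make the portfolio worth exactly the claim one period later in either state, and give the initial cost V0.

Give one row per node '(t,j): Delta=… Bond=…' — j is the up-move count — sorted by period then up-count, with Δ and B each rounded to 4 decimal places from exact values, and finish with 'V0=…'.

(0,0): Delta=0.9870 Bond=-35.8415
(1,0): Delta=0.8858 Bond=-38.8054
(1,1): Delta=0.9992 Bond=-48.4019
(2,0): Delta=0.0000 Bond=0.0000
(2,1): Delta=0.9922 Bond=-62.1579
(2,2): Delta=1.0000 Bond=-63.1000
V0=66.8074

Under the risk-neutral measure, an up-move has probability p* = (R−d)/(u−d) = 0.8116 and values discount at R = 1.3.
Terminal values V(3,·): V(3,0)=0.0000, V(3,1)=0.0000, V(3,2)=75.3455, V(3,3)=222.0875
(2,0): S=56.9504. Δ = (V_up−V_dn)/(S_up−S_dn) = (0.0000−0.0000)/(81.4391−42.1433) = 0.0000. V = [p*·0.0000 + (1−p*)·0.0000]/1.3 = 0.0000. B = V − Δ·S = 0.0000.
(2,1): S=110.0528. Δ = (V_up−V_dn)/(S_up−S_dn) = (75.3455−0.0000)/(157.3755−81.4391) = 0.9922. V = [p*·75.3455 + (1−p*)·0.0000]/1.3 = 47.0384. B = V − Δ·S = -62.1579.
(2,2): S=212.6696. Δ = (V_up−V_dn)/(S_up−S_dn) = (222.0875−75.3455)/(304.1175−157.3755) = 1.0000. V = [p*·222.0875 + (1−p*)·75.3455]/1.3 = 149.5696. B = V − Δ·S = -63.1000.
(1,0): S=76.9600. Δ = (V_up−V_dn)/(S_up−S_dn) = (47.0384−0.0000)/(110.0528−56.9504) = 0.8858. V = [p*·47.0384 + (1−p*)·0.0000]/1.3 = 29.3663. B = V − Δ·S = -38.8054.
(1,1): S=148.7200. Δ = (V_up−V_dn)/(S_up−S_dn) = (149.5696−47.0384)/(212.6696−110.0528) = 0.9992. V = [p*·149.5696 + (1−p*)·47.0384]/1.3 = 100.1940. B = V − Δ·S = -48.4019.
(0,0): S=104.0000. Δ = (V_up−V_dn)/(S_up−S_dn) = (100.1940−29.3663)/(148.7200−76.9600) = 0.9870. V = [p*·100.1940 + (1−p*)·29.3663]/1.3 = 66.8074. B = V − Δ·S = -35.8415.
Each (Δ,B) replicates both successor values, so the strategy is self-financing and V0 is arbitrage-free.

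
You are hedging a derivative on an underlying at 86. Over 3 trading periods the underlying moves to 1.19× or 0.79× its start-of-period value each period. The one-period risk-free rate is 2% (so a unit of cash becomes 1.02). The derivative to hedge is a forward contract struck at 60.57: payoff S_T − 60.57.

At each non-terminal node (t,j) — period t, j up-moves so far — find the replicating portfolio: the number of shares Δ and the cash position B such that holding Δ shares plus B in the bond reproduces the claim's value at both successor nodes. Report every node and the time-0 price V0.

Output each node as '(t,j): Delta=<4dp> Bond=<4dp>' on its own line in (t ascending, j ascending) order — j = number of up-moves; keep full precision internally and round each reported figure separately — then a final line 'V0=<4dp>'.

(0,0): Delta=1.0000 Bond=-57.0765
(1,0): Delta=1.0000 Bond=-58.2180
(1,1): Delta=1.0000 Bond=-58.2180
(2,0): Delta=1.0000 Bond=-59.3824
(2,1): Delta=1.0000 Bond=-59.3824
(2,2): Delta=1.0000 Bond=-59.3824
V0=28.9235

No-arbitrage ⇒ martingale measure with p* = (R−d)/(u−d) = 0.5750.
Payoff layer (t=3): V(3,0)=-18.1686, V(3,1)=3.3004, V(3,2)=35.6398, V(3,3)=84.3537
  t=2,j=0: stock 53.6726 → up 63.8704 (V=3.3004), down 42.4014 (V=-18.1686). Price -5.7098; hedge Δ=1.0000, bond B=-59.3824.
  t=2,j=1: stock 80.8486 → up 96.2098 (V=35.6398), down 63.8704 (V=3.3004). Price 21.4662; hedge Δ=1.0000, bond B=-59.3824.
  t=2,j=2: stock 121.7846 → up 144.9237 (V=84.3537), down 96.2098 (V=35.6398). Price 62.4022; hedge Δ=1.0000, bond B=-59.3824.
  t=1,j=0: stock 67.9400 → up 80.8486 (V=21.4662), down 53.6726 (V=-5.7098). Price 9.7220; hedge Δ=1.0000, bond B=-58.2180.
  t=1,j=1: stock 102.3400 → up 121.7846 (V=62.4022), down 80.8486 (V=21.4662). Price 44.1220; hedge Δ=1.0000, bond B=-58.2180.
  t=0,j=0: stock 86.0000 → up 102.3400 (V=44.1220), down 67.9400 (V=9.7220). Price 28.9235; hedge Δ=1.0000, bond B=-57.0765.
Check: Δ(0,0)·S0 + B(0,0) = 28.9235 = V0.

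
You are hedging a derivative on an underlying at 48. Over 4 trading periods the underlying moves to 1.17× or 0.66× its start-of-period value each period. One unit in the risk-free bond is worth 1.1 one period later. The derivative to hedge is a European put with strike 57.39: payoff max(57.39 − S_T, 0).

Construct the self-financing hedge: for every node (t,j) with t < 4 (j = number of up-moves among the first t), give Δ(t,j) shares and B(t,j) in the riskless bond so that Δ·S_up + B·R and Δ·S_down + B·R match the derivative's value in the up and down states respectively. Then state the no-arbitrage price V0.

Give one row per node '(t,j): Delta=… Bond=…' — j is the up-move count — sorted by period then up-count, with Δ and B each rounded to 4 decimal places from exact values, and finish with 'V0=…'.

(0,0): Delta=-0.3584 Bond=20.7187
(1,0): Delta=-1.0000 Bond=43.1180
(1,1): Delta=-0.3008 Bond=19.5566
(2,0): Delta=-1.0000 Bond=47.4298
(2,1): Delta=-1.0000 Bond=47.4298
(2,2): Delta=-0.2380 Bond=17.3891
(3,0): Delta=-1.0000 Bond=52.1727
(3,1): Delta=-1.0000 Bond=52.1727
(3,2): Delta=-1.0000 Bond=52.1727
(3,3): Delta=-0.1696 Bond=13.8709
V0=3.5178

Since d<R<u, set p* = (R−d)/(u−d) = 0.8627; price each node as the discounted p*-expectation of its children.
At expiry t=4: V(4,0)=48.2821, V(4,1)=41.2442, V(4,2)=28.7679, V(4,3)=6.6509, V(4,4)=0.0000
  t=3,j=0: stock 13.7998 → up 16.1458 (V=41.2442), down 9.1079 (V=48.2821). Price 38.3729; hedge Δ=-1.0000, bond B=52.1727.
  t=3,j=1: stock 24.4633 → up 28.6221 (V=28.7679), down 16.1458 (V=41.2442). Price 27.7094; hedge Δ=-1.0000, bond B=52.1727.
  t=3,j=2: stock 43.3668 → up 50.7391 (V=6.6509), down 28.6221 (V=28.7679). Price 8.8060; hedge Δ=-1.0000, bond B=52.1727.
  t=3,j=3: stock 76.8774 → up 89.9466 (V=0.0000), down 50.7391 (V=6.6509). Price 0.8299; hedge Δ=-0.1696, bond B=13.8709.
  t=2,j=0: stock 20.9088 → up 24.4633 (V=27.7094), down 13.7998 (V=38.3729). Price 26.5210; hedge Δ=-1.0000, bond B=47.4298.
  t=2,j=1: stock 37.0656 → up 43.3668 (V=8.8060), down 24.4633 (V=27.7094). Price 10.3642; hedge Δ=-1.0000, bond B=47.4298.
  t=2,j=2: stock 65.7072 → up 76.8774 (V=0.8299), down 43.3668 (V=8.8060). Price 1.7497; hedge Δ=-0.2380, bond B=17.3891.
  t=1,j=0: stock 31.6800 → up 37.0656 (V=10.3642), down 20.9088 (V=26.5210). Price 11.4380; hedge Δ=-1.0000, bond B=43.1180.
  t=1,j=1: stock 56.1600 → up 65.7072 (V=1.7497), down 37.0656 (V=10.3642). Price 2.6655; hedge Δ=-0.3008, bond B=19.5566.
  t=0,j=0: stock 48.0000 → up 56.1600 (V=2.6655), down 31.6800 (V=11.4380). Price 3.5178; hedge Δ=-0.3584, bond B=20.7187.
Self-financing check: at every node Δ·S+B equals the discounted successor values.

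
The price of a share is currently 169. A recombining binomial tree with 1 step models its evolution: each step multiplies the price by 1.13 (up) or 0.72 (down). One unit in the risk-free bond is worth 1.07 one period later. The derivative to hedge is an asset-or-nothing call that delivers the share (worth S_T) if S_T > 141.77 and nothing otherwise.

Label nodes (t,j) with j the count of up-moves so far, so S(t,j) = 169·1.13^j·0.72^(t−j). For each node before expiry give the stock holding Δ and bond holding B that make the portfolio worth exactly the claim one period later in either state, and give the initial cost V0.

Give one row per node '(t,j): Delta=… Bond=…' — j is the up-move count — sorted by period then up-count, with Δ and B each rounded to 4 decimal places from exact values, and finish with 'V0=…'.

Since d<R<u, set p* = (R−d)/(u−d) = 0.8537; price each node as the discounted p*-expectation of its children.
At expiry t=1: V(1,0)=0.0000, V(1,1)=190.9700
Node (0,0) S=169.0000: V=(p*·190.9700+(1−p*)·0.0000)/1.07=152.3581; Δ=(190.9700−0.0000)/(190.9700−121.6800)=2.7561; B=V−Δ·S=-313.4224
The time-0 hedge costs 152.3581, which is the no-arbitrage price.

(0,0): Delta=2.7561 Bond=-313.4224
V0=152.3581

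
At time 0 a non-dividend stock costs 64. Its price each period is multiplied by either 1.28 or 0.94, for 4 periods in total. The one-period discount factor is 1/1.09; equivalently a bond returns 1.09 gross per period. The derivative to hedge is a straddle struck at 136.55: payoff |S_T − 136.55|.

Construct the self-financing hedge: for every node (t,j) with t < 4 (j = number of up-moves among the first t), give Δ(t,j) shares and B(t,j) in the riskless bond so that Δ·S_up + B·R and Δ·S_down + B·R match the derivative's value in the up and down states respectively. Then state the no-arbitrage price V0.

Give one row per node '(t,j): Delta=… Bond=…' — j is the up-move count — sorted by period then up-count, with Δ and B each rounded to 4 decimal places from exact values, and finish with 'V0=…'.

(0,0): Delta=-0.7852 Bond=84.8791
(1,0): Delta=-1.0000 Bond=105.4417
(1,1): Delta=-0.5854 Bond=76.1484
(2,0): Delta=-1.0000 Bond=114.9314
(2,1): Delta=-1.0000 Bond=114.9314
(2,2): Delta=-0.1996 Bond=42.5576
(3,0): Delta=-1.0000 Bond=125.2752
(3,1): Delta=-1.0000 Bond=125.2752
(3,2): Delta=-1.0000 Bond=125.2752
(3,3): Delta=0.5448 Bond=-53.5363
V0=34.6274

Under the risk-neutral measure, an up-move has probability p* = (R−d)/(u−d) = 0.4412 and values discount at R = 1.09.
Terminal payoffs: V(4,0)=86.5821, V(4,1)=68.5086, V(4,2)=43.8978, V(4,3)=10.3853, V(4,4)=35.2487
  t=3,j=0: stock 53.1574 → up 68.0414 (V=68.5086), down 49.9679 (V=86.5821). Price 72.1179; hedge Δ=-1.0000, bond B=125.2752.
  t=3,j=1: stock 72.3845 → up 92.6522 (V=43.8978), down 68.0414 (V=68.5086). Price 52.8907; hedge Δ=-1.0000, bond B=125.2752.
  t=3,j=2: stock 98.5661 → up 126.1647 (V=10.3853), down 92.6522 (V=43.8978). Price 26.7091; hedge Δ=-1.0000, bond B=125.2752.
  t=3,j=3: stock 134.2177 → up 171.7987 (V=35.2487), down 126.1647 (V=10.3853). Price 19.5913; hedge Δ=0.5448, bond B=-53.5363.
  t=2,j=0: stock 56.5504 → up 72.3845 (V=52.8907), down 53.1574 (V=72.1179). Price 58.3810; hedge Δ=-1.0000, bond B=114.9314.
  t=2,j=1: stock 77.0048 → up 98.5661 (V=26.7091), down 72.3845 (V=52.8907). Price 37.9266; hedge Δ=-1.0000, bond B=114.9314.
  t=2,j=2: stock 104.8576 → up 134.2177 (V=19.5913), down 98.5661 (V=26.7091). Price 21.6228; hedge Δ=-0.1996, bond B=42.5576.
  t=1,j=0: stock 60.1600 → up 77.0048 (V=37.9266), down 56.5504 (V=58.3810). Price 45.2817; hedge Δ=-1.0000, bond B=105.4417.
  t=1,j=1: stock 81.9200 → up 104.8576 (V=21.6228), down 77.0048 (V=37.9266). Price 28.1961; hedge Δ=-0.5854, bond B=76.1484.
  t=0,j=0: stock 64.0000 → up 81.9200 (V=28.1961), down 60.1600 (V=45.2817). Price 34.6274; hedge Δ=-0.7852, bond B=84.8791.
Self-financing check: at every node Δ·S+B equals the discounted successor values.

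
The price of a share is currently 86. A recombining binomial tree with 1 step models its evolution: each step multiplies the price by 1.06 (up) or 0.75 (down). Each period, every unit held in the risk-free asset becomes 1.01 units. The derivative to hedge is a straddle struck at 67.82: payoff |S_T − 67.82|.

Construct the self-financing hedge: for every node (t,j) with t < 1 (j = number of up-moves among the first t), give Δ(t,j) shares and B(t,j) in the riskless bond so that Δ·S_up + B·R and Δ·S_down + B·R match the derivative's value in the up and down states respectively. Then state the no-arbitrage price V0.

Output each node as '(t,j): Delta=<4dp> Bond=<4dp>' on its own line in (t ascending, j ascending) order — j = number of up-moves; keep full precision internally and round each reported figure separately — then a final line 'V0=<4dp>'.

No-arbitrage ⇒ martingale measure with p* = (R−d)/(u−d) = 0.8387.
Payoff layer (t=1): V(1,0)=3.3200, V(1,1)=23.3400
Node (0,0) S=86.0000: V=(p*·23.3400+(1−p*)·3.3200)/1.01=19.9118; Δ=(23.3400−3.3200)/(91.1600−64.5000)=0.7509; B=V−Δ·S=-44.6688
Root portfolio cost Δ·86+B reproduces V0=19.9118.

(0,0): Delta=0.7509 Bond=-44.6688
V0=19.9118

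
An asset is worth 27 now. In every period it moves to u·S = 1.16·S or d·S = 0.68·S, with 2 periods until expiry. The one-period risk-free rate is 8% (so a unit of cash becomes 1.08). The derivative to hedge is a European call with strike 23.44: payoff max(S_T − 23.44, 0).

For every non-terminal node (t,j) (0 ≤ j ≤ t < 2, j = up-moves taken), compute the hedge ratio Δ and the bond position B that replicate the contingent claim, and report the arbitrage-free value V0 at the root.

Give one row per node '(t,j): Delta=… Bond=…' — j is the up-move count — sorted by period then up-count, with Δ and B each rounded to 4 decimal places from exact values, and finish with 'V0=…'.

(0,0): Delta=0.7675 Bond=-13.0476
(1,0): Delta=0.0000 Bond=0.0000
(1,1): Delta=0.8575 Bond=-16.9098
V0=7.6751

Risk-neutral probability p* = (R−d)/(u−d) = (1.08−0.68)/(1.16−0.68) = 0.8333.
Terminal values V(2,·): V(2,0)=0.0000, V(2,1)=0.0000, V(2,2)=12.8912
Node (1,0) S=18.3600: V=(p*·0.0000+(1−p*)·0.0000)/1.08=0.0000; Δ=(0.0000−0.0000)/(21.2976−12.4848)=0.0000; B=V−Δ·S=0.0000
Node (1,1) S=31.3200: V=(p*·12.8912+(1−p*)·0.0000)/1.08=9.9469; Δ=(12.8912−0.0000)/(36.3312−21.2976)=0.8575; B=V−Δ·S=-16.9098
Node (0,0) S=27.0000: V=(p*·9.9469+(1−p*)·0.0000)/1.08=7.6751; Δ=(9.9469−0.0000)/(31.3200−18.3600)=0.7675; B=V−Δ·S=-13.0476
Root portfolio cost Δ·27+B reproduces V0=7.6751.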